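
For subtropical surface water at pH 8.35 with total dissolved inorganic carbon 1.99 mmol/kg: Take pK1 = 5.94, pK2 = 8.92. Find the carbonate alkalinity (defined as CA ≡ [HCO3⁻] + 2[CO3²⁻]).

CA = 2.40 mmol/kg

CA = [HCO3⁻] + 2[CO3²⁻] = (α₁ + 2α₂)·DIC
At pH 8.35: [H⁺]/K1 = 10^-2.41 = 0.0038905, K2/[H⁺] = 10^-0.57 = 0.26915
α₁ = 1/(1 + 0.0038905 + 0.26915) = 1/1.2730 = 0.7855; α₂ = α₁·K2/[H⁺] = 0.2114
α₁ + 2α₂ = 1.2084
CA = 1.2084 × 1.99 = 2.40 mmol/kg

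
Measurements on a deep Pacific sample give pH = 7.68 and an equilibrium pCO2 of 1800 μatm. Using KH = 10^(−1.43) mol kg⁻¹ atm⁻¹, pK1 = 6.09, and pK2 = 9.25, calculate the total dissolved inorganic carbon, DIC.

DIC = 2.74 mmol/kg

[CO2*] = KH · pCO2 = 10^(−1.43) × 1800×10^-6 = 6.688×10^-5 mol/kg
α₀ = 1/(1 + K1/[H⁺] + K1K2/[H⁺]²) = 1/(1 + 10^+1.59 + 10^+0.02) = 0.02442
DIC = [CO2*]/α₀ = 6.688×10^-5 / 0.02442 = 2.74 mmol/kg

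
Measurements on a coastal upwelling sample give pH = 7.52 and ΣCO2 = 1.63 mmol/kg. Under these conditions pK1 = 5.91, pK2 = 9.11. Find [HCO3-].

α₁ = 1 / (1 + [H⁺]/K1 + K2/[H⁺]) = 1 / (1 + 10^-1.61 + 10^-1.59)
   = 1 / (1 + 0.024547 + 0.025704) = 1/1.0503 = 0.9522
[HCO3⁻] = α₁ × DIC = 0.9522 × 1.63 = 1.55 mmol/kg

[HCO3⁻] = 1.55 mmol/kg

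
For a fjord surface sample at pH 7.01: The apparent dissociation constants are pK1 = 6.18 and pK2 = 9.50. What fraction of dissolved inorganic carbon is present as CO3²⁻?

α₂ = 1 / (1 + [H⁺]/K2 + [H⁺]²/(K1K2)) = 1 / (1 + 10^+2.49 + 10^+1.66)
   = 1 / (1 + 309.03 + 45.709) = 1/355.74 = 0.002811

α₂ = 0.00281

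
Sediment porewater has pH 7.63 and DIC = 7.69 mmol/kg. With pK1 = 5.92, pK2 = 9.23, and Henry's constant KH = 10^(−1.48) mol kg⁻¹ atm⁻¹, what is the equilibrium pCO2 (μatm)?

α₀ = 1 / (1 + K1/[H⁺] + K1K2/[H⁺]²) = 1 / (1 + 10^+1.71 + 10^+0.11)
   = 1 / (1 + 51.286 + 1.2882) = 1/53.574 = 0.01867
[CO2*] = α₀ × DIC = 0.01867 × 7.69 = 0.1435 mmol/kg
pCO2 = [CO2*]/KH = 1.435×10^-4 / 3.311×10^-2 = 4330 μatm

pCO2 = 4330 μatm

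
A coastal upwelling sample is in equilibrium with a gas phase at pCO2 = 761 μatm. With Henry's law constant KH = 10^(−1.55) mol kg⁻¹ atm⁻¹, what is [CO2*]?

KH = 10^(−1.55) = 2.818×10^-2 mol kg⁻¹ atm⁻¹
[CO2*] = KH · pCO2 = 2.818×10^-2 × 761×10^-6 atm = 2.14×10^-5 mol/kg

[CO2*] = 21.4 μmol/kg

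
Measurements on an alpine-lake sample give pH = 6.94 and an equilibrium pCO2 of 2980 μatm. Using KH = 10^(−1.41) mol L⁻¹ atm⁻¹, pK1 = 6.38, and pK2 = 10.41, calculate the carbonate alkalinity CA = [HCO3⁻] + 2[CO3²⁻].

[CO2*] = KH · pCO2 = 10^(−1.41) × 2980×10^-6 = 1.159×10^-4 mol/L
α₀ = 1/(1 + K1/[H⁺] + K1K2/[H⁺]²) = 1/(1 + 10^+0.56 + 10^-2.91) = 0.2159
DIC = [CO2*]/α₀ = 1.159×10^-4 / 0.2159 = 0.5370 mmol/L
CA = (α₁ + 2α₂)·DIC = (0.7838 + 2×0.0002656) × 0.5370 = 0.421 mmol/L

CA = 0.421 mmol/L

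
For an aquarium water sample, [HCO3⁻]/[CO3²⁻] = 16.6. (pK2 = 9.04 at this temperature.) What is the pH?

pH = 7.82

From K2 = [H⁺][CO3²⁻]/[HCO3⁻]:  pH = pK2 − log₁₀([HCO3⁻]/[CO3²⁻])
log₁₀(16.6) = +1.220
pH = 9.04 − (+1.220) = 7.82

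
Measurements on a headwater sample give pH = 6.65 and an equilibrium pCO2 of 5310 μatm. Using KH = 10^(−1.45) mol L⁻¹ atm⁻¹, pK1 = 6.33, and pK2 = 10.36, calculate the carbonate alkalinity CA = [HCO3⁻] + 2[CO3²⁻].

[CO2*] = KH · pCO2 = 10^(−1.45) × 5310×10^-6 = 1.884×10^-4 mol/L
α₀ = 1/(1 + K1/[H⁺] + K1K2/[H⁺]²) = 1/(1 + 10^+0.32 + 10^-3.39) = 0.3237
DIC = [CO2*]/α₀ = 1.884×10^-4 / 0.3237 = 0.5821 mmol/L
CA = (α₁ + 2α₂)·DIC = (0.6762 + 2×0.0001319) × 0.5821 = 0.394 mmol/L

CA = 0.394 mmol/L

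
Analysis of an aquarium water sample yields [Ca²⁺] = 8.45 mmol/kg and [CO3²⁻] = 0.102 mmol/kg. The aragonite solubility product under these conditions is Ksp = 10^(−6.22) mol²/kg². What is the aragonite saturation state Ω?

Ω = 1.43

Ksp = 10^(−6.22) = 6.026×10^-7
Ω = [Ca²⁺][CO3²⁻]/Ksp = (8.45×10^-3)(0.102×10^-3) / 6.026×10^-7 = 1.43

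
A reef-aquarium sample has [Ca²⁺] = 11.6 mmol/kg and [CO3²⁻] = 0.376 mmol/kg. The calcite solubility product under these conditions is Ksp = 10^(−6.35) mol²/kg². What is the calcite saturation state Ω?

Ksp = 10^(−6.35) = 4.467×10^-7
Ω = [Ca²⁺][CO3²⁻]/Ksp = (11.6×10^-3)(0.376×10^-3) / 4.467×10^-7 = 9.76

Ω = 9.76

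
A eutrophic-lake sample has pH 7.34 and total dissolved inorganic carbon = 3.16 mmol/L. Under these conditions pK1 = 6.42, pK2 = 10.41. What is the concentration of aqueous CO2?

α₀ = 1 / (1 + K1/[H⁺] + K1K2/[H⁺]²) = 1 / (1 + 10^+0.92 + 10^-2.15)
   = 1 / (1 + 8.3176 + 0.0070795) = 1/9.3247 = 0.1072
[CO2*] = α₀ × DIC = 0.1072 × 3.16 = 0.339 mmol/L

[CO2*] = 0.339 mmol/L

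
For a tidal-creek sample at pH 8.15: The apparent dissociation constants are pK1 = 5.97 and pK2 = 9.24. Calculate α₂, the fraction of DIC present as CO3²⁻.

α₂ = 0.0747

α₂ = 1 / (1 + [H⁺]/K2 + [H⁺]²/(K1K2)) = 1 / (1 + 10^+1.09 + 10^-1.09)
   = 1 / (1 + 12.303 + 0.081283) = 1/13.384 = 0.07472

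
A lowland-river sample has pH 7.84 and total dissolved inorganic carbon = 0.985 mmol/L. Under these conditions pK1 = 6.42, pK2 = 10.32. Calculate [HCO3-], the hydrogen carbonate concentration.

α₁ = 1 / (1 + [H⁺]/K1 + K2/[H⁺]) = 1 / (1 + 10^-1.42 + 10^-2.48)
   = 1 / (1 + 0.038019 + 0.0033113) = 1/1.0413 = 0.9603
[HCO3⁻] = α₁ × DIC = 0.9603 × 0.985 = 0.946 mmol/L

[HCO3⁻] = 0.946 mmol/L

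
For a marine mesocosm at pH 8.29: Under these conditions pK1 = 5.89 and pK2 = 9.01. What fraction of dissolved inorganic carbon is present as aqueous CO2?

α₀ = 1 / (1 + K1/[H⁺] + K1K2/[H⁺]²) = 1 / (1 + 10^+2.40 + 10^+1.68)
   = 1 / (1 + 251.19 + 47.863) = 1/300.05 = 0.003333

α₀ = 0.00333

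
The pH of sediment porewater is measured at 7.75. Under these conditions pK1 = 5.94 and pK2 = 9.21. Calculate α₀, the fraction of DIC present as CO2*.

α₀ = 1 / (1 + K1/[H⁺] + K1K2/[H⁺]²) = 1 / (1 + 10^+1.81 + 10^+0.35)
   = 1 / (1 + 64.565 + 2.2387) = 1/67.804 = 0.01475

α₀ = 0.0147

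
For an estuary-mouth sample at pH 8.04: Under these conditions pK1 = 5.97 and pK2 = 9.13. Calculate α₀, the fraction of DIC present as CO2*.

α₀ = 0.00781

α₀ = 1 / (1 + K1/[H⁺] + K1K2/[H⁺]²) = 1 / (1 + 10^+2.07 + 10^+0.98)
   = 1 / (1 + 117.49 + 9.5499) = 1/128.04 = 0.007810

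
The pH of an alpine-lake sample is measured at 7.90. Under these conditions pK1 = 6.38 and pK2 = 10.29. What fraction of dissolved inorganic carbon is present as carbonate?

α₂ = 1 / (1 + [H⁺]/K2 + [H⁺]²/(K1K2)) = 1 / (1 + 10^+2.39 + 10^+0.87)
   = 1 / (1 + 245.47 + 7.4131) = 1/253.88 = 0.003939

α₂ = 0.00394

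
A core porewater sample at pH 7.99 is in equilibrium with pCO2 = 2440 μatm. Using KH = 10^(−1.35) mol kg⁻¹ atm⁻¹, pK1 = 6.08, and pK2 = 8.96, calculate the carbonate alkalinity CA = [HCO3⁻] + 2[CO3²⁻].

CA = 10.8 mmol/kg

[CO2*] = KH · pCO2 = 10^(−1.35) × 2440×10^-6 = 1.090×10^-4 mol/kg
α₀ = 1/(1 + K1/[H⁺] + K1K2/[H⁺]²) = 1/(1 + 10^+1.91 + 10^+0.94) = 0.01099
DIC = [CO2*]/α₀ = 1.090×10^-4 / 0.01099 = 9.917 mmol/kg
CA = (α₁ + 2α₂)·DIC = (0.8933 + 2×0.09572) × 9.917 = 10.8 mmol/kg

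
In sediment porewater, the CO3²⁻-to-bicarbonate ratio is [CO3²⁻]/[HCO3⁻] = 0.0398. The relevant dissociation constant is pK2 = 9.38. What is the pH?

From K2 = [H⁺][CO3²⁻]/[HCO3⁻]:  pH = pK2 + log₁₀([CO3²⁻]/[HCO3⁻])
log₁₀(0.0398) = -1.400
pH = 9.38 + (-1.400) = 7.98

pH = 7.98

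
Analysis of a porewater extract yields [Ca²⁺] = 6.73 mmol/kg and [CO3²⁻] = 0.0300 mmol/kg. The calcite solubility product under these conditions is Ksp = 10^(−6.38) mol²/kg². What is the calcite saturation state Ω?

Ω = 0.484

Ksp = 10^(−6.38) = 4.169×10^-7
Ω = [Ca²⁺][CO3²⁻]/Ksp = (6.73×10^-3)(0.0300×10^-3) / 4.169×10^-7 = 0.484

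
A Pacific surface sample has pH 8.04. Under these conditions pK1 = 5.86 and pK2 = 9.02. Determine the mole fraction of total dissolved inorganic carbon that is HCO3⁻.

α₁ = 1 / (1 + [H⁺]/K1 + K2/[H⁺]) = 1 / (1 + 10^-2.18 + 10^-0.98)
   = 1 / (1 + 0.0066069 + 0.10471) = 1/1.1113 = 0.8998

α₁ = 0.900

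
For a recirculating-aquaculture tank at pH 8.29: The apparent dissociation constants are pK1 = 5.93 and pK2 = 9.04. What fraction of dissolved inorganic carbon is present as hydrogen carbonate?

α₁ = 0.846

α₁ = 1 / (1 + [H⁺]/K1 + K2/[H⁺]) = 1 / (1 + 10^-2.36 + 10^-0.75)
   = 1 / (1 + 0.0043652 + 0.17783) = 1/1.1822 = 0.8459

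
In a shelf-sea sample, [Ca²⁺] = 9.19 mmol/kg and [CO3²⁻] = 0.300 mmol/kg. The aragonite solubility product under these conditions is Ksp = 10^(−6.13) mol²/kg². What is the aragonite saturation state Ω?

Ω = 3.72

Ksp = 10^(−6.13) = 7.413×10^-7
Ω = [Ca²⁺][CO3²⁻]/Ksp = (9.19×10^-3)(0.300×10^-3) / 7.413×10^-7 = 3.72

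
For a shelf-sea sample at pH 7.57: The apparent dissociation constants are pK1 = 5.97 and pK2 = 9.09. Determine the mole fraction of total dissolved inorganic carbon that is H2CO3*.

α₀ = 1 / (1 + K1/[H⁺] + K1K2/[H⁺]²) = 1 / (1 + 10^+1.60 + 10^+0.08)
   = 1 / (1 + 39.811 + 1.2023) = 1/42.013 = 0.02380

α₀ = 0.0238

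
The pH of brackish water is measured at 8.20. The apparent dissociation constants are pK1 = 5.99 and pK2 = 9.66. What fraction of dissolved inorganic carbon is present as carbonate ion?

α₂ = 1 / (1 + [H⁺]/K2 + [H⁺]²/(K1K2)) = 1 / (1 + 10^+1.46 + 10^-0.75)
   = 1 / (1 + 28.840 + 0.17783) = 1/30.018 = 0.03331

α₂ = 0.0333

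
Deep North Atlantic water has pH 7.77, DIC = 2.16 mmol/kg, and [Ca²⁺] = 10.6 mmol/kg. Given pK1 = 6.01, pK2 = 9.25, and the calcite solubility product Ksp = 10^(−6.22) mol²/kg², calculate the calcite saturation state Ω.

α₂ = 1 / (1 + [H⁺]/K2 + [H⁺]²/(K1K2)) = 1 / (1 + 10^+1.48 + 10^-0.28)
   = 1 / (1 + 30.200 + 0.52481) = 1/31.724 = 0.03152
[CO3²⁻] = α₂ × DIC = 0.03152 × 2.16 = 0.06809 mmol/kg
Ksp = 10^(−6.22) = 6.026×10^-7
Ω = [Ca²⁺][CO3²⁻]/Ksp = (10.6×10^-3)(6.809×10^-5) / 6.026×10^-7 = 1.20

Ω = 1.20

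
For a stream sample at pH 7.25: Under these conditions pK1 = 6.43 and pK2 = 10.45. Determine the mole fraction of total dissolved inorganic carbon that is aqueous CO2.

α₀ = 1 / (1 + K1/[H⁺] + K1K2/[H⁺]²) = 1 / (1 + 10^+0.82 + 10^-2.38)
   = 1 / (1 + 6.6069 + 0.0041687) = 1/7.6111 = 0.1314

α₀ = 0.131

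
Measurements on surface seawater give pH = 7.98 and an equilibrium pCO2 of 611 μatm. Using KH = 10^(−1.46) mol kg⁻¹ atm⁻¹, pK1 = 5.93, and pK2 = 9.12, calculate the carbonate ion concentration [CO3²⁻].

[CO2*] = KH · pCO2 = 10^(−1.46) × 611×10^-6 = 2.119×10^-5 mol/kg
α₀ = 1/(1 + K1/[H⁺] + K1K2/[H⁺]²) = 1/(1 + 10^+2.05 + 10^+0.91) = 0.008242
DIC = [CO2*]/α₀ = 2.119×10^-5 / 0.008242 = 2.570 mmol/kg
[CO3²⁻] = α₂·DIC; α₂ = 0.06699, so [CO3²⁻] = 0.06699 × 2.570 = 0.172 mmol/kg

[CO3²⁻] = 0.172 mmol/kg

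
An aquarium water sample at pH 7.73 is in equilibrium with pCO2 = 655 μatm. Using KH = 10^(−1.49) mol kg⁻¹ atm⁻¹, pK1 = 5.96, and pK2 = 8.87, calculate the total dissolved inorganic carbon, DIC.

DIC = 1.36 mmol/kg

[CO2*] = KH · pCO2 = 10^(−1.49) × 655×10^-6 = 2.120×10^-5 mol/kg
α₀ = 1/(1 + K1/[H⁺] + K1K2/[H⁺]²) = 1/(1 + 10^+1.77 + 10^+0.63) = 0.01559
DIC = [CO2*]/α₀ = 2.120×10^-5 / 0.01559 = 1.36 mmol/kg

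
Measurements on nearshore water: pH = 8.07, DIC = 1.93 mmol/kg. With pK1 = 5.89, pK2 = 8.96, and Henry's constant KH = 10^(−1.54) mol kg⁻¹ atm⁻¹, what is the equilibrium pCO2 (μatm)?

α₀ = 1 / (1 + K1/[H⁺] + K1K2/[H⁺]²) = 1 / (1 + 10^+2.18 + 10^+1.29)
   = 1 / (1 + 151.36 + 19.498) = 1/171.85 = 0.005819
[CO2*] = α₀ × DIC = 0.005819 × 1.93 = 0.01123 mmol/kg = 11.23 μmol/kg
pCO2 = [CO2*]/KH = 1.123×10^-5 / 2.884×10^-2 = 389 μatm

pCO2 = 389 μatm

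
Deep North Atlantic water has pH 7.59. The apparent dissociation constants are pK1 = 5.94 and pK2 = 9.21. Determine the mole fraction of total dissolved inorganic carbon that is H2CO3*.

α₀ = 1 / (1 + K1/[H⁺] + K1K2/[H⁺]²) = 1 / (1 + 10^+1.65 + 10^+0.03)
   = 1 / (1 + 44.668 + 1.0715) = 1/46.740 = 0.02140

α₀ = 0.0214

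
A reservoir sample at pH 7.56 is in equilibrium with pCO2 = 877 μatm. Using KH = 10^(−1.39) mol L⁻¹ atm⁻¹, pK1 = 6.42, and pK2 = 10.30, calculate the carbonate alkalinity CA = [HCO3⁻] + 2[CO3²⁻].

CA = 0.495 mmol/L

[CO2*] = KH · pCO2 = 10^(−1.39) × 877×10^-6 = 3.573×10^-5 mol/L
α₀ = 1/(1 + K1/[H⁺] + K1K2/[H⁺]²) = 1/(1 + 10^+1.14 + 10^-1.60) = 0.06744
DIC = [CO2*]/α₀ = 3.573×10^-5 / 0.06744 = 0.5298 mmol/L
CA = (α₁ + 2α₂)·DIC = (0.9309 + 2×0.001694) × 0.5298 = 0.495 mmol/L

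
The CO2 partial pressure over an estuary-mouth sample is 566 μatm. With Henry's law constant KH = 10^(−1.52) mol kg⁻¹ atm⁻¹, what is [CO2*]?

[CO2*] = 17.1 μmol/kg

KH = 10^(−1.52) = 3.020×10^-2 mol kg⁻¹ atm⁻¹
[CO2*] = KH · pCO2 = 3.020×10^-2 × 566×10^-6 atm = 1.71×10^-5 mol/kg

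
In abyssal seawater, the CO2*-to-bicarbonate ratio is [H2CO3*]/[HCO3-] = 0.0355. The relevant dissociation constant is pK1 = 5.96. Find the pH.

pH = 7.41

From K1 = [H⁺][HCO3-]/[H2CO3*]:  pH = pK1 − log₁₀([H2CO3*]/[HCO3-])
log₁₀(0.0355) = -1.450
pH = 5.96 − (-1.450) = 7.41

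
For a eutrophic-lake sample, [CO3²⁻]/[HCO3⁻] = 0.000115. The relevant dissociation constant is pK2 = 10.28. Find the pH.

From K2 = [H⁺][CO3²⁻]/[HCO3⁻]:  pH = pK2 + log₁₀([CO3²⁻]/[HCO3⁻])
log₁₀(0.000115) = -3.939
pH = 10.28 + (-3.939) = 6.34

pH = 6.34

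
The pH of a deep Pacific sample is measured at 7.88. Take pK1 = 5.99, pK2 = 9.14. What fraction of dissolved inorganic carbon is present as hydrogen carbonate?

α₁ = 1 / (1 + [H⁺]/K1 + K2/[H⁺]) = 1 / (1 + 10^-1.89 + 10^-1.26)
   = 1 / (1 + 0.012882 + 0.054954) = 1/1.0678 = 0.9365

α₁ = 0.936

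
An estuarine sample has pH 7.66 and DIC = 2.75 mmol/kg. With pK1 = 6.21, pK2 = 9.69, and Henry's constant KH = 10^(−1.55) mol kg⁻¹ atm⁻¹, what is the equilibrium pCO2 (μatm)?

α₀ = 1 / (1 + K1/[H⁺] + K1K2/[H⁺]²) = 1 / (1 + 10^+1.45 + 10^-0.58)
   = 1 / (1 + 28.184 + 0.26303) = 1/29.447 = 0.03396
[CO2*] = α₀ × DIC = 0.03396 × 2.75 = 0.09339 mmol/kg
pCO2 = [CO2*]/KH = 9.339×10^-5 / 2.818×10^-2 = 3310 μatm

pCO2 = 3310 μatm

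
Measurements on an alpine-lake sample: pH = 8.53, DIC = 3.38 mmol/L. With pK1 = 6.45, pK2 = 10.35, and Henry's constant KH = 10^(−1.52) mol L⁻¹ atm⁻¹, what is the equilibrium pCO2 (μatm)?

α₀ = 1 / (1 + K1/[H⁺] + K1K2/[H⁺]²) = 1 / (1 + 10^+2.08 + 10^+0.26)
   = 1 / (1 + 120.23 + 1.8197) = 1/123.05 = 0.008127
[CO2*] = α₀ × DIC = 0.008127 × 3.38 = 0.02747 mmol/L
pCO2 = [CO2*]/KH = 2.747×10^-5 / 3.020×10^-2 = 910 μatm

pCO2 = 910 μatm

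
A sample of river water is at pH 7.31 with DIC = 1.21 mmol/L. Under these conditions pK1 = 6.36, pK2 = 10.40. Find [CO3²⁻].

[CO3²⁻] = 0.884 μmol/L

α₂ = 1 / (1 + [H⁺]/K2 + [H⁺]²/(K1K2)) = 1 / (1 + 10^+3.09 + 10^+2.14)
   = 1 / (1 + 1230.3 + 138.04) = 1/1369.3 = 0.0007303
[CO3²⁻] = α₂ × DIC = 0.0007303 × 1.21 = 0.000884 mmol/L = 0.884 μmol/L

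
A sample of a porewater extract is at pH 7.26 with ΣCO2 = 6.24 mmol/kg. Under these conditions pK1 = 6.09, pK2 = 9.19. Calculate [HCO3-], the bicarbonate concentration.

[HCO3⁻] = 5.78 mmol/kg

α₁ = 1 / (1 + [H⁺]/K1 + K2/[H⁺]) = 1 / (1 + 10^-1.17 + 10^-1.93)
   = 1 / (1 + 0.067608 + 0.011749) = 1/1.0794 = 0.9265
[HCO3⁻] = α₁ × DIC = 0.9265 × 6.24 = 5.78 mmol/kg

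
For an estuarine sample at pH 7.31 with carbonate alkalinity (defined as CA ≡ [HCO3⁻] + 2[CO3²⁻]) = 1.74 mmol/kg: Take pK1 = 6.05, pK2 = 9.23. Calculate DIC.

DIC = 1.81 mmol/kg

CA = [HCO3⁻] + 2[CO3²⁻] = (α₁ + 2α₂)·DIC
At pH 7.31: [H⁺]/K1 = 10^-1.26 = 0.054954, K2/[H⁺] = 10^-1.92 = 0.012023
α₁ = 1/(1 + 0.054954 + 0.012023) = 1/1.0670 = 0.9372; α₂ = α₁·K2/[H⁺] = 0.01127
α₁ + 2α₂ = 0.9598
DIC = CA / (α₁ + 2α₂) = 1.74 / 0.9598 = 1.81 mmol/kg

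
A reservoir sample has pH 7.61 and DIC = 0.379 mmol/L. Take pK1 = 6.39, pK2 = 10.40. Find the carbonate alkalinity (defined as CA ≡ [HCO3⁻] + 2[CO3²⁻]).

CA = 0.358 mmol/L

CA = [HCO3⁻] + 2[CO3²⁻] = (α₁ + 2α₂)·DIC
At pH 7.61: [H⁺]/K1 = 10^-1.22 = 0.060256, K2/[H⁺] = 10^-2.79 = 0.0016218
α₁ = 1/(1 + 0.060256 + 0.0016218) = 1/1.0619 = 0.9417; α₂ = α₁·K2/[H⁺] = 0.001527
α₁ + 2α₂ = 0.9448
CA = 0.9448 × 0.379 = 0.358 mmol/L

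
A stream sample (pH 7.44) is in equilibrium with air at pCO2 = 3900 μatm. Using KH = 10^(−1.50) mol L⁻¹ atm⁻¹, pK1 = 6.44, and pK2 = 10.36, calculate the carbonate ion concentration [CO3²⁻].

[CO3²⁻] = 1.48 μmol/L

[CO2*] = KH · pCO2 = 10^(−1.50) × 3900×10^-6 = 1.233×10^-4 mol/L
α₀ = 1/(1 + K1/[H⁺] + K1K2/[H⁺]²) = 1/(1 + 10^+1.00 + 10^-1.92) = 0.09081
DIC = [CO2*]/α₀ = 1.233×10^-4 / 0.09081 = 1.358 mmol/L
[CO3²⁻] = α₂·DIC; α₂ = 0.001092, so [CO3²⁻] = 0.001092 × 1.358 = 0.00148 mmol/L = 1.48 μmol/L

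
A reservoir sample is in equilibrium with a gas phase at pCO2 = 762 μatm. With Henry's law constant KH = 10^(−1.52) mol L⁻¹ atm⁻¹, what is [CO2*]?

KH = 10^(−1.52) = 3.020×10^-2 mol L⁻¹ atm⁻¹
[CO2*] = KH · pCO2 = 3.020×10^-2 × 762×10^-6 atm = 2.30×10^-5 mol/L

[CO2*] = 23.0 μmol/L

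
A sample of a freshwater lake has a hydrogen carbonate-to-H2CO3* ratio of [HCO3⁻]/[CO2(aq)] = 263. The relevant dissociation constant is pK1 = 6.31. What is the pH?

pH = 8.73

From K1 = [H⁺][HCO3⁻]/[CO2(aq)]:  pH = pK1 + log₁₀([HCO3⁻]/[CO2(aq)])
log₁₀(263) = +2.420
pH = 6.31 + (+2.420) = 8.73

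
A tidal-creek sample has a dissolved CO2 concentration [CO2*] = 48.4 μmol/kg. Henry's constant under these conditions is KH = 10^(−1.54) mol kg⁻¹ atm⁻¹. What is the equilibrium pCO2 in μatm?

KH = 10^(−1.54) = 2.884×10^-2 mol kg⁻¹ atm⁻¹
pCO2 = [CO2*]/KH = 48.4×10^-6 / 2.884×10^-2 = 1.68×10^-3 atm = 1680 μatm

pCO2 = 1680 μatm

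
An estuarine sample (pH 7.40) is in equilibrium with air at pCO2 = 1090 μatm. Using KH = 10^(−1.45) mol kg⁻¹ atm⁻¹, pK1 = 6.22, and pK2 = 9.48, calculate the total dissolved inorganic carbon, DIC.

[CO2*] = KH · pCO2 = 10^(−1.45) × 1090×10^-6 = 3.867×10^-5 mol/kg
α₀ = 1/(1 + K1/[H⁺] + K1K2/[H⁺]²) = 1/(1 + 10^+1.18 + 10^-0.90) = 0.06149
DIC = [CO2*]/α₀ = 3.867×10^-5 / 0.06149 = 0.629 mmol/kg

DIC = 0.629 mmol/kg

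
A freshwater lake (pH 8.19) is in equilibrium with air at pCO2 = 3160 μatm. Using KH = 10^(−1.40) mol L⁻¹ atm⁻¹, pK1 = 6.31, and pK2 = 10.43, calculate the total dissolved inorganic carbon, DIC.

DIC = 9.72 mmol/L

[CO2*] = KH · pCO2 = 10^(−1.40) × 3160×10^-6 = 1.258×10^-4 mol/L
α₀ = 1/(1 + K1/[H⁺] + K1K2/[H⁺]²) = 1/(1 + 10^+1.88 + 10^-0.36) = 0.01294
DIC = [CO2*]/α₀ = 1.258×10^-4 / 0.01294 = 9.72 mmol/L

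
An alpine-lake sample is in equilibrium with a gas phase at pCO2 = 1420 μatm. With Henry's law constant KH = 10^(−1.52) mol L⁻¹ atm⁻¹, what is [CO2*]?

KH = 10^(−1.52) = 3.020×10^-2 mol L⁻¹ atm⁻¹
[CO2*] = KH · pCO2 = 3.020×10^-2 × 1420×10^-6 atm = 4.29×10^-5 mol/L

[CO2*] = 42.9 μmol/L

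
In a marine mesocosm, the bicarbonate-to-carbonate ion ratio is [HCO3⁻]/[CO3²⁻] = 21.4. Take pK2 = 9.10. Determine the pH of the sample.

pH = 7.77

From K2 = [H⁺][CO3²⁻]/[HCO3⁻]:  pH = pK2 − log₁₀([HCO3⁻]/[CO3²⁻])
log₁₀(21.4) = +1.330
pH = 9.10 − (+1.330) = 7.77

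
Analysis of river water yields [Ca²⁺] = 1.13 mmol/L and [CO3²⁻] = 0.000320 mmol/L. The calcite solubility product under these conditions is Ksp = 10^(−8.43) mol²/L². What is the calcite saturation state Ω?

Ω = 0.0973

Ksp = 10^(−8.43) = 3.715×10^-9
Ω = [Ca²⁺][CO3²⁻]/Ksp = (1.13×10^-3)(0.000320×10^-3) / 3.715×10^-9 = 0.0973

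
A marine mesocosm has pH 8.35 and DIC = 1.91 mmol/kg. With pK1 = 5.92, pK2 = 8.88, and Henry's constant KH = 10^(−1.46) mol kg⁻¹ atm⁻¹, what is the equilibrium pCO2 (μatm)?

α₀ = 1 / (1 + K1/[H⁺] + K1K2/[H⁺]²) = 1 / (1 + 10^+2.43 + 10^+1.90)
   = 1 / (1 + 269.15 + 79.433) = 1/349.59 = 0.002861
[CO2*] = α₀ × DIC = 0.002861 × 1.91 = 0.005464 mmol/kg = 5.464 μmol/kg
pCO2 = [CO2*]/KH = 5.464×10^-6 / 3.467×10^-2 = 158 μatm

pCO2 = 158 μatm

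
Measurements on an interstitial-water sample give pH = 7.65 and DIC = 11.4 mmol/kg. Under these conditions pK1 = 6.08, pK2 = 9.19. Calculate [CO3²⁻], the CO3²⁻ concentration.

α₂ = 1 / (1 + [H⁺]/K2 + [H⁺]²/(K1K2)) = 1 / (1 + 10^+1.54 + 10^-0.03)
   = 1 / (1 + 34.674 + 0.93325) = 1/36.607 = 0.02732
[CO3²⁻] = α₂ × DIC = 0.02732 × 11.4 = 0.311 mmol/kg

[CO3²⁻] = 0.311 mmol/kg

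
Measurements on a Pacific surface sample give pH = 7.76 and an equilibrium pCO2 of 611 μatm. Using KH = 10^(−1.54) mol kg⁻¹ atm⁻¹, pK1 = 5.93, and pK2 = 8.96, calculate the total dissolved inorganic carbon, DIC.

[CO2*] = KH · pCO2 = 10^(−1.54) × 611×10^-6 = 1.762×10^-5 mol/kg
α₀ = 1/(1 + K1/[H⁺] + K1K2/[H⁺]²) = 1/(1 + 10^+1.83 + 10^+0.63) = 0.01372
DIC = [CO2*]/α₀ = 1.762×10^-5 / 0.01372 = 1.28 mmol/kg

DIC = 1.28 mmol/kg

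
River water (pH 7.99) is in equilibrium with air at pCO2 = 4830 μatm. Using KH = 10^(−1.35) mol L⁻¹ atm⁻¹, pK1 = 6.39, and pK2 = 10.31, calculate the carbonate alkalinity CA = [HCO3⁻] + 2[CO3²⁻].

[CO2*] = KH · pCO2 = 10^(−1.35) × 4830×10^-6 = 2.157×10^-4 mol/L
α₀ = 1/(1 + K1/[H⁺] + K1K2/[H⁺]²) = 1/(1 + 10^+1.60 + 10^-0.72) = 0.02439
DIC = [CO2*]/α₀ = 2.157×10^-4 / 0.02439 = 8.846 mmol/L
CA = (α₁ + 2α₂)·DIC = (0.9710 + 2×0.004647) × 8.846 = 8.67 mmol/L

CA = 8.67 mmol/L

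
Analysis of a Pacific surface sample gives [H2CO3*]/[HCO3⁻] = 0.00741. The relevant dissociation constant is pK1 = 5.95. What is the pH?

pH = 8.08

From K1 = [H⁺][HCO3⁻]/[H2CO3*]:  pH = pK1 − log₁₀([H2CO3*]/[HCO3⁻])
log₁₀(0.00741) = -2.130
pH = 5.95 − (-2.130) = 8.08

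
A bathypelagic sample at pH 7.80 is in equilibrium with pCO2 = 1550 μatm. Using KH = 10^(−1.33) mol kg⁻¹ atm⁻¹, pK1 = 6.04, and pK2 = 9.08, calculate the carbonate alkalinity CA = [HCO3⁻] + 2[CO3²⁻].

CA = 4.61 mmol/kg

[CO2*] = KH · pCO2 = 10^(−1.33) × 1550×10^-6 = 7.250×10^-5 mol/kg
α₀ = 1/(1 + K1/[H⁺] + K1K2/[H⁺]²) = 1/(1 + 10^+1.76 + 10^+0.48) = 0.01624
DIC = [CO2*]/α₀ = 7.250×10^-5 / 0.01624 = 4.463 mmol/kg
CA = (α₁ + 2α₂)·DIC = (0.9347 + 2×0.04905) × 4.463 = 4.61 mmol/kg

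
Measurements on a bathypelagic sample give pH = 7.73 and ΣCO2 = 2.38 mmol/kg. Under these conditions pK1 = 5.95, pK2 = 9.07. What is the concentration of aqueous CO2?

[CO2*] = 0.0372 mmol/kg

α₀ = 1 / (1 + K1/[H⁺] + K1K2/[H⁺]²) = 1 / (1 + 10^+1.78 + 10^+0.44)
   = 1 / (1 + 60.256 + 2.7542) = 1/64.010 = 0.01562
[CO2*] = α₀ × DIC = 0.01562 × 2.38 = 0.0372 mmol/kg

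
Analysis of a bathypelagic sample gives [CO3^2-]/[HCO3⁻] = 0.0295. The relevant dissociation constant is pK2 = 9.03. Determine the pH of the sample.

pH = 7.50

From K2 = [H⁺][CO3^2-]/[HCO3⁻]:  pH = pK2 + log₁₀([CO3^2-]/[HCO3⁻])
log₁₀(0.0295) = -1.530
pH = 9.03 + (-1.530) = 7.50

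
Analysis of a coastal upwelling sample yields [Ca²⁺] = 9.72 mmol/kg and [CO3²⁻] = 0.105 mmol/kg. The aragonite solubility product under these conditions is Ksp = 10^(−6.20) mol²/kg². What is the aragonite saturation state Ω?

Ω = 1.62

Ksp = 10^(−6.20) = 6.310×10^-7
Ω = [Ca²⁺][CO3²⁻]/Ksp = (9.72×10^-3)(0.105×10^-3) / 6.310×10^-7 = 1.62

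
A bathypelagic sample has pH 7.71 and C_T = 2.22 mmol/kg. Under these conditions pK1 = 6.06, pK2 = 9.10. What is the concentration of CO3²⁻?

[CO3²⁻] = 0.0851 mmol/kg

α₂ = 1 / (1 + [H⁺]/K2 + [H⁺]²/(K1K2)) = 1 / (1 + 10^+1.39 + 10^-0.26)
   = 1 / (1 + 24.547 + 0.54954) = 1/26.097 = 0.03832
[CO3²⁻] = α₂ × DIC = 0.03832 × 2.22 = 0.0851 mmol/kg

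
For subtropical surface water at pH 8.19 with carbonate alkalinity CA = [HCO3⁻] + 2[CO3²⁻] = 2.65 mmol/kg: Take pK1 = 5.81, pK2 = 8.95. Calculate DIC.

DIC = 2.32 mmol/kg

CA = [HCO3⁻] + 2[CO3²⁻] = (α₁ + 2α₂)·DIC
At pH 8.19: [H⁺]/K1 = 10^-2.38 = 0.0041687, K2/[H⁺] = 10^-0.76 = 0.17378
α₁ = 1/(1 + 0.0041687 + 0.17378) = 1/1.1779 = 0.8489; α₂ = α₁·K2/[H⁺] = 0.1475
α₁ + 2α₂ = 1.1440
DIC = CA / (α₁ + 2α₂) = 2.65 / 1.1440 = 2.32 mmol/kg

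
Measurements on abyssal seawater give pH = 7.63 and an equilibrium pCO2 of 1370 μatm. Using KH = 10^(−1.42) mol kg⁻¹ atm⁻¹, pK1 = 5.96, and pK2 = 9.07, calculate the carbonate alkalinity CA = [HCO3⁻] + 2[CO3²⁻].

[CO2*] = KH · pCO2 = 10^(−1.42) × 1370×10^-6 = 5.209×10^-5 mol/kg
α₀ = 1/(1 + K1/[H⁺] + K1K2/[H⁺]²) = 1/(1 + 10^+1.67 + 10^+0.23) = 0.02021
DIC = [CO2*]/α₀ = 5.209×10^-5 / 0.02021 = 2.577 mmol/kg
CA = (α₁ + 2α₂)·DIC = (0.9455 + 2×0.03433) × 2.577 = 2.61 mmol/kg

CA = 2.61 mmol/kg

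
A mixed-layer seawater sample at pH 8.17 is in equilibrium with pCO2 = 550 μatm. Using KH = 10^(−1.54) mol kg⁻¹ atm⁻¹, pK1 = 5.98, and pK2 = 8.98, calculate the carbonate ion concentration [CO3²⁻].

[CO2*] = KH · pCO2 = 10^(−1.54) × 550×10^-6 = 1.586×10^-5 mol/kg
α₀ = 1/(1 + K1/[H⁺] + K1K2/[H⁺]²) = 1/(1 + 10^+2.19 + 10^+1.38) = 0.005560
DIC = [CO2*]/α₀ = 1.586×10^-5 / 0.005560 = 2.853 mmol/kg
[CO3²⁻] = α₂·DIC; α₂ = 0.1334, so [CO3²⁻] = 0.1334 × 2.853 = 0.381 mmol/kg

[CO3²⁻] = 0.381 mmol/kg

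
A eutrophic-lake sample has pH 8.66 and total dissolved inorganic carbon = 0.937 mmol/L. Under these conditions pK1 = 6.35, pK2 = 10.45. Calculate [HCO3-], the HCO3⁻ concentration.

α₁ = 1 / (1 + [H⁺]/K1 + K2/[H⁺]) = 1 / (1 + 10^-2.31 + 10^-1.79)
   = 1 / (1 + 0.0048978 + 0.016218) = 1/1.0211 = 0.9793
[HCO3⁻] = α₁ × DIC = 0.9793 × 0.937 = 0.918 mmol/L

[HCO3⁻] = 0.918 mmol/L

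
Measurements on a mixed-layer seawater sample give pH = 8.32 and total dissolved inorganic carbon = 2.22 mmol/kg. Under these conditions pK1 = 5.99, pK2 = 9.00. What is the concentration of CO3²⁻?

[CO3²⁻] = 0.382 mmol/kg

α₂ = 1 / (1 + [H⁺]/K2 + [H⁺]²/(K1K2)) = 1 / (1 + 10^+0.68 + 10^-1.65)
   = 1 / (1 + 4.7863 + 0.022387) = 1/5.8087 = 0.1722
[CO3²⁻] = α₂ × DIC = 0.1722 × 2.22 = 0.382 mmol/kg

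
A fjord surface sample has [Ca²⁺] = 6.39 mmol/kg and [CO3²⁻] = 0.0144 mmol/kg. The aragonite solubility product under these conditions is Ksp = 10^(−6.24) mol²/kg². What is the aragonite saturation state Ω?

Ω = 0.160

Ksp = 10^(−6.24) = 5.754×10^-7
Ω = [Ca²⁺][CO3²⁻]/Ksp = (6.39×10^-3)(0.0144×10^-3) / 5.754×10^-7 = 0.160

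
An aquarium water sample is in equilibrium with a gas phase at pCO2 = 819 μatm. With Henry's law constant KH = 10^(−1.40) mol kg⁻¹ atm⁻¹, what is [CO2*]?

KH = 10^(−1.40) = 3.981×10^-2 mol kg⁻¹ atm⁻¹
[CO2*] = KH · pCO2 = 3.981×10^-2 × 819×10^-6 atm = 3.26×10^-5 mol/kg

[CO2*] = 32.6 μmol/kg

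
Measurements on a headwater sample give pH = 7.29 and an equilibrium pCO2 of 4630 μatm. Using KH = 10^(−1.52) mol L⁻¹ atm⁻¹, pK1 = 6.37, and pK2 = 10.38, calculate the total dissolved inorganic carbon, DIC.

[CO2*] = KH · pCO2 = 10^(−1.52) × 4630×10^-6 = 1.398×10^-4 mol/L
α₀ = 1/(1 + K1/[H⁺] + K1K2/[H⁺]²) = 1/(1 + 10^+0.92 + 10^-2.17) = 0.1072
DIC = [CO2*]/α₀ = 1.398×10^-4 / 0.1072 = 1.30 mmol/L

DIC = 1.30 mmol/L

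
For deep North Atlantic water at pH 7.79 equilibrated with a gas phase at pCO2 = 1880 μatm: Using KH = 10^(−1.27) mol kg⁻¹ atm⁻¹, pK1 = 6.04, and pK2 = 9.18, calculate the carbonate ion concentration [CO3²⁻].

[CO2*] = KH · pCO2 = 10^(−1.27) × 1880×10^-6 = 1.010×10^-4 mol/kg
α₀ = 1/(1 + K1/[H⁺] + K1K2/[H⁺]²) = 1/(1 + 10^+1.75 + 10^+0.36) = 0.01680
DIC = [CO2*]/α₀ = 1.010×10^-4 / 0.01680 = 6.010 mmol/kg
[CO3²⁻] = α₂·DIC; α₂ = 0.03849, so [CO3²⁻] = 0.03849 × 6.010 = 0.231 mmol/kg

[CO3²⁻] = 0.231 mmol/kg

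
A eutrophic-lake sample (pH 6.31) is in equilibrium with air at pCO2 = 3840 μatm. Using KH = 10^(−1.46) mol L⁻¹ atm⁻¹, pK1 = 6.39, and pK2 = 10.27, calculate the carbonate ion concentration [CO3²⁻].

[CO2*] = KH · pCO2 = 10^(−1.46) × 3840×10^-6 = 1.331×10^-4 mol/L
α₀ = 1/(1 + K1/[H⁺] + K1K2/[H⁺]²) = 1/(1 + 10^-0.08 + 10^-4.04) = 0.5459
DIC = [CO2*]/α₀ = 1.331×10^-4 / 0.5459 = 0.2439 mmol/L
[CO3²⁻] = α₂·DIC; α₂ = 4.979×10^-5, so [CO3²⁻] = 4.979×10^-5 × 0.2439 = 1.21×10^-5 mmol/L = 0.0121 μmol/L

[CO3²⁻] = 0.0121 μmol/L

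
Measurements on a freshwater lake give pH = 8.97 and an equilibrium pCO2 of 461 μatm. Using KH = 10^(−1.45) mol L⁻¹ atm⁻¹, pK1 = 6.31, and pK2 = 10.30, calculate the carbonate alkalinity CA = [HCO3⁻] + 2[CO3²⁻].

[CO2*] = KH · pCO2 = 10^(−1.45) × 461×10^-6 = 1.636×10^-5 mol/L
α₀ = 1/(1 + K1/[H⁺] + K1K2/[H⁺]²) = 1/(1 + 10^+2.66 + 10^+1.33) = 0.002086
DIC = [CO2*]/α₀ = 1.636×10^-5 / 0.002086 = 7.843 mmol/L
CA = (α₁ + 2α₂)·DIC = (0.9533 + 2×0.04459) × 7.843 = 8.18 mmol/L

CA = 8.18 mmol/L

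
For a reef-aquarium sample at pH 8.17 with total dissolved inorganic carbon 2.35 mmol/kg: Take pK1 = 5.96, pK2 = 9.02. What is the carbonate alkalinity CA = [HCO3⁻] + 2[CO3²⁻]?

CA = [HCO3⁻] + 2[CO3²⁻] = (α₁ + 2α₂)·DIC
At pH 8.17: [H⁺]/K1 = 10^-2.21 = 0.0061660, K2/[H⁺] = 10^-0.85 = 0.14125
α₁ = 1/(1 + 0.0061660 + 0.14125) = 1/1.1474 = 0.8715; α₂ = α₁·K2/[H⁺] = 0.1231
α₁ + 2α₂ = 1.1177
CA = 1.1177 × 2.35 = 2.63 mmol/kg

CA = 2.63 mmol/kg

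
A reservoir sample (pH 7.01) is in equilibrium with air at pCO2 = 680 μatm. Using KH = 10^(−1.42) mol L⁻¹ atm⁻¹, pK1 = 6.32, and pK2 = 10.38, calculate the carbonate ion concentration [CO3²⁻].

[CO3²⁻] = 0.0540 μmol/L

[CO2*] = KH · pCO2 = 10^(−1.42) × 680×10^-6 = 2.585×10^-5 mol/L
α₀ = 1/(1 + K1/[H⁺] + K1K2/[H⁺]²) = 1/(1 + 10^+0.69 + 10^-2.68) = 0.1695
DIC = [CO2*]/α₀ = 2.585×10^-5 / 0.1695 = 0.1525 mmol/L
[CO3²⁻] = α₂·DIC; α₂ = 0.0003541, so [CO3²⁻] = 0.0003541 × 0.1525 = 5.40×10^-5 mmol/L = 0.0540 μmol/L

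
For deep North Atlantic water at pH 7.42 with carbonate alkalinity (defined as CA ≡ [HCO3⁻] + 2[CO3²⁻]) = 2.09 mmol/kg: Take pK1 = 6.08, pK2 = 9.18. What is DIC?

CA = [HCO3⁻] + 2[CO3²⁻] = (α₁ + 2α₂)·DIC
At pH 7.42: [H⁺]/K1 = 10^-1.34 = 0.045709, K2/[H⁺] = 10^-1.76 = 0.017378
α₁ = 1/(1 + 0.045709 + 0.017378) = 1/1.0631 = 0.9407; α₂ = α₁·K2/[H⁺] = 0.01635
α₁ + 2α₂ = 0.9734
DIC = CA / (α₁ + 2α₂) = 2.09 / 0.9734 = 2.15 mmol/kg

DIC = 2.15 mmol/kg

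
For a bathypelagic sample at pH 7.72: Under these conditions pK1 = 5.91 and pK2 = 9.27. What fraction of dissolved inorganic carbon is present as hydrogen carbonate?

α₁ = 1 / (1 + [H⁺]/K1 + K2/[H⁺]) = 1 / (1 + 10^-1.81 + 10^-1.55)
   = 1 / (1 + 0.015488 + 0.028184) = 1/1.0437 = 0.9582

α₁ = 0.958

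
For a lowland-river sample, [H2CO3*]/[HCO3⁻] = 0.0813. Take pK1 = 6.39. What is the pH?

From K1 = [H⁺][HCO3⁻]/[H2CO3*]:  pH = pK1 − log₁₀([H2CO3*]/[HCO3⁻])
log₁₀(0.0813) = -1.090
pH = 6.39 − (-1.090) = 7.48

pH = 7.48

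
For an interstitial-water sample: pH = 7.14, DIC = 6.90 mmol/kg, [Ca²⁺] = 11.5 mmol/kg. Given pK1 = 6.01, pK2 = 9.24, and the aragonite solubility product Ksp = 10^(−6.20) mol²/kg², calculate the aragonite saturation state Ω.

α₂ = 1 / (1 + [H⁺]/K2 + [H⁺]²/(K1K2)) = 1 / (1 + 10^+2.10 + 10^+0.97)
   = 1 / (1 + 125.89 + 9.3325) = 1/136.23 = 0.007341
[CO3²⁻] = α₂ × DIC = 0.007341 × 6.90 = 0.05065 mmol/kg
Ksp = 10^(−6.20) = 6.310×10^-7
Ω = [Ca²⁺][CO3²⁻]/Ksp = (11.5×10^-3)(5.065×10^-5) / 6.310×10^-7 = 0.923

Ω = 0.923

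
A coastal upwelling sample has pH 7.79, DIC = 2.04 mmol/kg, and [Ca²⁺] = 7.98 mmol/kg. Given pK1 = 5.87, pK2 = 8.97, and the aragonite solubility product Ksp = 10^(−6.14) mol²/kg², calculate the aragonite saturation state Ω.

Ω = 1.38

α₂ = 1 / (1 + [H⁺]/K2 + [H⁺]²/(K1K2)) = 1 / (1 + 10^+1.18 + 10^-0.74)
   = 1 / (1 + 15.136 + 0.18197) = 1/16.318 = 0.06128
[CO3²⁻] = α₂ × DIC = 0.06128 × 2.04 = 0.1250 mmol/kg
Ksp = 10^(−6.14) = 7.244×10^-7
Ω = [Ca²⁺][CO3²⁻]/Ksp = (7.98×10^-3)(1.250×10^-4) / 7.244×10^-7 = 1.38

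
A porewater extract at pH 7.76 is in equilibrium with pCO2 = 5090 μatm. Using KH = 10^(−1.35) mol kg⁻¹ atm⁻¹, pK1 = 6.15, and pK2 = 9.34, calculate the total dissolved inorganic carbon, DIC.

DIC = 9.73 mmol/kg

[CO2*] = KH · pCO2 = 10^(−1.35) × 5090×10^-6 = 2.274×10^-4 mol/kg
α₀ = 1/(1 + K1/[H⁺] + K1K2/[H⁺]²) = 1/(1 + 10^+1.61 + 10^+0.03) = 0.02336
DIC = [CO2*]/α₀ = 2.274×10^-4 / 0.02336 = 9.73 mmol/kg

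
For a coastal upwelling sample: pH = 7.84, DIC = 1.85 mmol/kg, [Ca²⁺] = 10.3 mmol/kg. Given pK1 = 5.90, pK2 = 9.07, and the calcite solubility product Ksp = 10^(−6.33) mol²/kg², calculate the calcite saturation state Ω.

Ω = 2.24

α₂ = 1 / (1 + [H⁺]/K2 + [H⁺]²/(K1K2)) = 1 / (1 + 10^+1.23 + 10^-0.71)
   = 1 / (1 + 16.982 + 0.19498) = 1/18.177 = 0.05501
[CO3²⁻] = α₂ × DIC = 0.05501 × 1.85 = 0.1018 mmol/kg
Ksp = 10^(−6.33) = 4.677×10^-7
Ω = [Ca²⁺][CO3²⁻]/Ksp = (10.3×10^-3)(1.018×10^-4) / 4.677×10^-7 = 2.24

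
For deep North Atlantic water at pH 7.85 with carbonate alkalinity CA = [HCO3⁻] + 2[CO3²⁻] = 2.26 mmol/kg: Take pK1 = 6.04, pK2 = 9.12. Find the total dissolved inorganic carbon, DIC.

CA = [HCO3⁻] + 2[CO3²⁻] = (α₁ + 2α₂)·DIC
At pH 7.85: [H⁺]/K1 = 10^-1.81 = 0.015488, K2/[H⁺] = 10^-1.27 = 0.053703
α₁ = 1/(1 + 0.015488 + 0.053703) = 1/1.0692 = 0.9353; α₂ = α₁·K2/[H⁺] = 0.05023
α₁ + 2α₂ = 1.0357
DIC = CA / (α₁ + 2α₂) = 2.26 / 1.0357 = 2.18 mmol/kg

DIC = 2.18 mmol/kg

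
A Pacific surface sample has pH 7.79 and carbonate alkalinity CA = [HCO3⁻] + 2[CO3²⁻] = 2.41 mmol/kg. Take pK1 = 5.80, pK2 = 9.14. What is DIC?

CA = [HCO3⁻] + 2[CO3²⁻] = (α₁ + 2α₂)·DIC
At pH 7.79: [H⁺]/K1 = 10^-1.99 = 0.010233, K2/[H⁺] = 10^-1.35 = 0.044668
α₁ = 1/(1 + 0.010233 + 0.044668) = 1/1.0549 = 0.9480; α₂ = α₁·K2/[H⁺] = 0.04234
α₁ + 2α₂ = 1.0326
DIC = CA / (α₁ + 2α₂) = 2.41 / 1.0326 = 2.33 mmol/kg

DIC = 2.33 mmol/kg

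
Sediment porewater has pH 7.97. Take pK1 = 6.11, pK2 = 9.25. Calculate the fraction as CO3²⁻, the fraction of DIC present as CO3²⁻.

α₂ = 0.0492

α₂ = 1 / (1 + [H⁺]/K2 + [H⁺]²/(K1K2)) = 1 / (1 + 10^+1.28 + 10^-0.58)
   = 1 / (1 + 19.055 + 0.26303) = 1/20.318 = 0.04922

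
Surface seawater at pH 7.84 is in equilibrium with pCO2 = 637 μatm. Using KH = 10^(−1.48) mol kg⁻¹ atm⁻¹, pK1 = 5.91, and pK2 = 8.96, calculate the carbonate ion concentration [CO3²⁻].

[CO3²⁻] = 0.136 mmol/kg

[CO2*] = KH · pCO2 = 10^(−1.48) × 637×10^-6 = 2.109×10^-5 mol/kg
α₀ = 1/(1 + K1/[H⁺] + K1K2/[H⁺]²) = 1/(1 + 10^+1.93 + 10^+0.81) = 0.01080
DIC = [CO2*]/α₀ = 2.109×10^-5 / 0.01080 = 1.953 mmol/kg
[CO3²⁻] = α₂·DIC; α₂ = 0.06975, so [CO3²⁻] = 0.06975 × 1.953 = 0.136 mmol/kg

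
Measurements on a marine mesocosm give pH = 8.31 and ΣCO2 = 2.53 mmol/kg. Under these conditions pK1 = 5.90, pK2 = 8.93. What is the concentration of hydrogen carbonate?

α₁ = 1 / (1 + [H⁺]/K1 + K2/[H⁺]) = 1 / (1 + 10^-2.41 + 10^-0.62)
   = 1 / (1 + 0.0038905 + 0.23988) = 1/1.2438 = 0.8040
[HCO3⁻] = α₁ × DIC = 0.8040 × 2.53 = 2.03 mmol/kg

[HCO3⁻] = 2.03 mmol/kg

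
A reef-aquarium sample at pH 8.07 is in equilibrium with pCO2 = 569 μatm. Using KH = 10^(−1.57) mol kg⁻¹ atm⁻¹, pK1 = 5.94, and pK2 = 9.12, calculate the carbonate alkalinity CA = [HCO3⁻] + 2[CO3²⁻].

CA = 2.43 mmol/kg

[CO2*] = KH · pCO2 = 10^(−1.57) × 569×10^-6 = 1.531×10^-5 mol/kg
α₀ = 1/(1 + K1/[H⁺] + K1K2/[H⁺]²) = 1/(1 + 10^+2.13 + 10^+1.08) = 0.006760
DIC = [CO2*]/α₀ = 1.531×10^-5 / 0.006760 = 2.265 mmol/kg
CA = (α₁ + 2α₂)·DIC = (0.9120 + 2×0.08128) × 2.265 = 2.43 mmol/kg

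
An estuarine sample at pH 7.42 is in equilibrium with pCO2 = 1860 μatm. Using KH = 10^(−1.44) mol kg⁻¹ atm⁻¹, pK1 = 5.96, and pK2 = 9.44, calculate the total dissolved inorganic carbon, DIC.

DIC = 2.03 mmol/kg

[CO2*] = KH · pCO2 = 10^(−1.44) × 1860×10^-6 = 6.753×10^-5 mol/kg
α₀ = 1/(1 + K1/[H⁺] + K1K2/[H⁺]²) = 1/(1 + 10^+1.46 + 10^-0.56) = 0.03321
DIC = [CO2*]/α₀ = 6.753×10^-5 / 0.03321 = 2.03 mmol/kg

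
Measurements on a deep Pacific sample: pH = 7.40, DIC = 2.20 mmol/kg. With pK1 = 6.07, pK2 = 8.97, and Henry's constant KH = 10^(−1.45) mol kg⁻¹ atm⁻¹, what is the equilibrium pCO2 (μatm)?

α₀ = 1 / (1 + K1/[H⁺] + K1K2/[H⁺]²) = 1 / (1 + 10^+1.33 + 10^-0.24)
   = 1 / (1 + 21.380 + 0.57544) = 1/22.955 = 0.04356
[CO2*] = α₀ × DIC = 0.04356 × 2.20 = 0.09584 mmol/kg
pCO2 = [CO2*]/KH = 9.584×10^-5 / 3.548×10^-2 = 2700 μatm

pCO2 = 2700 μatm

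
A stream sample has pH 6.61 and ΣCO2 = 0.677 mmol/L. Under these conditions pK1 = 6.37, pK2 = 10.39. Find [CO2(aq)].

α₀ = 1 / (1 + K1/[H⁺] + K1K2/[H⁺]²) = 1 / (1 + 10^+0.24 + 10^-3.54)
   = 1 / (1 + 1.7378 + 0.00028840) = 1/2.7381 = 0.3652
[CO2*] = α₀ × DIC = 0.3652 × 0.677 = 0.247 mmol/L

[CO2*] = 0.247 mmol/L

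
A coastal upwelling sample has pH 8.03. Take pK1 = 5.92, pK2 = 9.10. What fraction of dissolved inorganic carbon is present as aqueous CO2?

α₀ = 1 / (1 + K1/[H⁺] + K1K2/[H⁺]²) = 1 / (1 + 10^+2.11 + 10^+1.04)
   = 1 / (1 + 128.82 + 10.965) = 1/140.79 = 0.007103

α₀ = 0.00710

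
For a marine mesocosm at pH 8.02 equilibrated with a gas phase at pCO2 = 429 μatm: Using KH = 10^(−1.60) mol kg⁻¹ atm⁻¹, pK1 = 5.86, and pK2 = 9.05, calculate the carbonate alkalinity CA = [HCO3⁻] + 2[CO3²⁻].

CA = 1.85 mmol/kg

[CO2*] = KH · pCO2 = 10^(−1.60) × 429×10^-6 = 1.078×10^-5 mol/kg
α₀ = 1/(1 + K1/[H⁺] + K1K2/[H⁺]²) = 1/(1 + 10^+2.16 + 10^+1.13) = 0.006288
DIC = [CO2*]/α₀ = 1.078×10^-5 / 0.006288 = 1.714 mmol/kg
CA = (α₁ + 2α₂)·DIC = (0.9089 + 2×0.08482) × 1.714 = 1.85 mmol/kg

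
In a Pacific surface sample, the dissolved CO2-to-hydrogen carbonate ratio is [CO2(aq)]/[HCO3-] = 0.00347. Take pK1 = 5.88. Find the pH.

From K1 = [H⁺][HCO3-]/[CO2(aq)]:  pH = pK1 − log₁₀([CO2(aq)]/[HCO3-])
log₁₀(0.00347) = -2.460
pH = 5.88 − (-2.460) = 8.34

pH = 8.34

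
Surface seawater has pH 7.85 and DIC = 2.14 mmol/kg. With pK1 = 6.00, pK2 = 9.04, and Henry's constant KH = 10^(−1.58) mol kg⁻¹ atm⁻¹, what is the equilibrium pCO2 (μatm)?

pCO2 = 1070 μatm

α₀ = 1 / (1 + K1/[H⁺] + K1K2/[H⁺]²) = 1 / (1 + 10^+1.85 + 10^+0.66)
   = 1 / (1 + 70.795 + 4.5709) = 1/76.365 = 0.01309
[CO2*] = α₀ × DIC = 0.01309 × 2.14 = 0.02802 mmol/kg
pCO2 = [CO2*]/KH = 2.802×10^-5 / 2.630×10^-2 = 1070 μatm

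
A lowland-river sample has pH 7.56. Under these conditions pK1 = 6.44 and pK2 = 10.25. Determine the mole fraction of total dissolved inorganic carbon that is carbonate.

α₂ = 0.00189

α₂ = 1 / (1 + [H⁺]/K2 + [H⁺]²/(K1K2)) = 1 / (1 + 10^+2.69 + 10^+1.57)
   = 1 / (1 + 489.78 + 37.154) = 1/527.93 = 0.001894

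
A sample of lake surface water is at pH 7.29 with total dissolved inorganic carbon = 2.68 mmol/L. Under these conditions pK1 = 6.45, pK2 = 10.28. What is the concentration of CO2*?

[CO2*] = 0.338 mmol/L

α₀ = 1 / (1 + K1/[H⁺] + K1K2/[H⁺]²) = 1 / (1 + 10^+0.84 + 10^-2.15)
   = 1 / (1 + 6.9183 + 0.0070795) = 1/7.9254 = 0.1262
[CO2*] = α₀ × DIC = 0.1262 × 2.68 = 0.338 mmol/L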